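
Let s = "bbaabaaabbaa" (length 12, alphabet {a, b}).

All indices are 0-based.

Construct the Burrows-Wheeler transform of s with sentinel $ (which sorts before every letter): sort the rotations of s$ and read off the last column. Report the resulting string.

aabbbaaababa$

rank  rotation       last
    0  $bbaabaaabbaa  a
    1  a$bbaabaaabba  a
    2  aa$bbaabaaabb  b
    3  aaabbaa$bbaab  b
    4  aabaaabbaa$bb  b
    5  aabbaa$bbaaba  a
    6  abaaabbaa$bba  a
    7  abbaa$bbaabaa  a
    8  baa$bbaabaaab  b
    9  baaabbaa$bbaa  a
   10  baabaaabbaa$b  b
   11  bbaa$bbaabaaa  a
   12  bbaabaaabbaa$  $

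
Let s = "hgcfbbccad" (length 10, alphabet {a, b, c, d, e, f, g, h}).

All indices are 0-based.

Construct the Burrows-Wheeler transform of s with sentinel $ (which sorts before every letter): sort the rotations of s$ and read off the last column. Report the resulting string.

dcfbcbgach$

rank  rotation     last
    0  $hgcfbbccad  d
    1  ad$hgcfbbcc  c
    2  bbccad$hgcf  f
    3  bccad$hgcfb  b
    4  cad$hgcfbbc  c
    5  ccad$hgcfbb  b
    6  cfbbccad$hg  g
    7  d$hgcfbbcca  a
    8  fbbccad$hgc  c
    9  gcfbbccad$h  h
   10  hgcfbbccad$  $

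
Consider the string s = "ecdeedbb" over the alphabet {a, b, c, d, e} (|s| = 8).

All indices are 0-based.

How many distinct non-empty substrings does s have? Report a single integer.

rank→(start, suffix):
  0 → (7, 'b')
  1 → (6, 'bb')
  2 → (1, 'cdeedbb')
  3 → (5, 'dbb')
  4 → (2, 'deedbb')
  5 → (0, 'ecdeedbb')
  6 → (4, 'edbb')
  7 → (3, 'eedbb')

SA = [7, 6, 1, 5, 2, 0, 4, 3]
[i] adj suffixes → lcp
  [1] 7/6 → 1 ('b')
  [2] 6/1 → 0 ('')
  [3] 1/5 → 0 ('')
  [4] 5/2 → 1 ('d')
  [5] 2/0 → 0 ('')
  [6] 0/4 → 1 ('e')
  [7] 4/3 → 1 ('e')

n(n+1)/2 = 8·9/2 = 36
Σ LCP = 0 + 1 + 0 + 0 + 1 + 0 + 1 + 1 = 4
distinct = 36 − 4 = 32

32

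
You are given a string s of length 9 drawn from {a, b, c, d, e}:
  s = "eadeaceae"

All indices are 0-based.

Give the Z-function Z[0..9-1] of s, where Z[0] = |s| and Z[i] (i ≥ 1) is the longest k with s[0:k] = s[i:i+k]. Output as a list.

Z[0]=9
i=1: fresh scan; Z[1]=0
i=2: fresh scan; Z[2]=0
i=3: fresh scan; Z[3]=2 extend→box=[3,5)
i=4: min(r-i=1, Z[1]=0)=0; Z[4]=0
i=5: fresh scan; Z[5]=0
i=6: fresh scan; Z[6]=2 extend→box=[6,8)
i=7: min(r-i=1, Z[1]=0)=0; Z[7]=0
i=8: fresh scan; Z[8]=1 extend→box=[8,9)

[9, 0, 0, 2, 0, 0, 2, 0, 1]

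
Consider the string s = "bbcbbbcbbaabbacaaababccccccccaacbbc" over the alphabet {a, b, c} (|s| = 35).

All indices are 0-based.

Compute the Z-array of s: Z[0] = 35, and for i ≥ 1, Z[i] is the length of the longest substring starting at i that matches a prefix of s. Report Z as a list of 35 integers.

Z[0]=35
i=1: i≥r, start 0; Z[1]=1 extend→box=[1,2)
i=2: i≥r, start 0; Z[2]=0
i=3: i≥r, start 0; Z[3]=2 extend→box=[3,5)
i=4: min(r-i=1, Z[1]=1)=1; Z[4]=5 extend→box=[4,9)
i=5: min(r-i=4, Z[1]=1)=1; Z[5]=1
i=6: min(r-i=3, Z[2]=0)=0; Z[6]=0
i=7: min(r-i=2, Z[3]=2)=2; Z[7]=2
i=8: min(r-i=1, Z[4]=5)=1; Z[8]=1
i=9: i≥r, start 0; Z[9]=0
i=10: i≥r, start 0; Z[10]=0
i=11: i≥r, start 0; Z[11]=2 extend→box=[11,13)
i=12: min(r-i=1, Z[1]=1)=1; Z[12]=1
i=13: i≥r, start 0; Z[13]=0
i=14: i≥r, start 0; Z[14]=0
i=15: i≥r, start 0; Z[15]=0
i=16: i≥r, start 0; Z[16]=0
i=17: i≥r, start 0; Z[17]=0
i=18: i≥r, start 0; Z[18]=1 extend→box=[18,19)
i=19: i≥r, start 0; Z[19]=0
i=20: i≥r, start 0; Z[20]=1 extend→box=[20,21)
i=21: i≥r, start 0; Z[21]=0
i=22: i≥r, start 0; Z[22]=0
i=23: i≥r, start 0; Z[23]=0
i=24: i≥r, start 0; Z[24]=0
i=25: i≥r, start 0; Z[25]=0
i=26: i≥r, start 0; Z[26]=0
i=27: i≥r, start 0; Z[27]=0
i=28: i≥r, start 0; Z[28]=0
i=29: i≥r, start 0; Z[29]=0
i=30: i≥r, start 0; Z[30]=0
i=31: i≥r, start 0; Z[31]=0
i=32: i≥r, start 0; Z[32]=3 extend→box=[32,35)
i=33: min(r-i=2, Z[1]=1)=1; Z[33]=1
i=34: min(r-i=1, Z[2]=0)=0; Z[34]=0

[35, 1, 0, 2, 5, 1, 0, 2, 1, 0, 0, 2, 1, 0, 0, 0, 0, 0, 1, 0, 1, 0, 0, 0, 0, 0, 0, 0, 0, 0, 0, 0, 3, 1, 0]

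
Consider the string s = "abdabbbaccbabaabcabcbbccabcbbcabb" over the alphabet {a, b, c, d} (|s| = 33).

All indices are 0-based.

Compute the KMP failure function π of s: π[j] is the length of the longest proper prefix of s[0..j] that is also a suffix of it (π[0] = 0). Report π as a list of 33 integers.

π[0] = 0
j=1 s[j]='b': π[1]=0 (border '')
j=2 s[j]='d': π[2]=0 (border '')
j=3 s[j]='a': π[3]=1 (border 'a')
j=4 s[j]='b': π[4]=2 (border 'ab')
j=5 s[j]='b': k: 2→0; π[5]=0 (border '')
j=6 s[j]='b': π[6]=0 (border '')
j=7 s[j]='a': π[7]=1 (border 'a')
j=8 s[j]='c': k: 1→0; π[8]=0 (border '')
j=9 s[j]='c': π[9]=0 (border '')
j=10 s[j]='b': π[10]=0 (border '')
j=11 s[j]='a': π[11]=1 (border 'a')
j=12 s[j]='b': π[12]=2 (border 'ab')
j=13 s[j]='a': k: 2→0; π[13]=1 (border 'a')
j=14 s[j]='a': k: 1→0; π[14]=1 (border 'a')
j=15 s[j]='b': π[15]=2 (border 'ab')
j=16 s[j]='c': k: 2→0; π[16]=0 (border '')
j=17 s[j]='a': π[17]=1 (border 'a')
j=18 s[j]='b': π[18]=2 (border 'ab')
j=19 s[j]='c': k: 2→0; π[19]=0 (border '')
j=20 s[j]='b': π[20]=0 (border '')
j=21 s[j]='b': π[21]=0 (border '')
j=22 s[j]='c': π[22]=0 (border '')
j=23 s[j]='c': π[23]=0 (border '')
j=24 s[j]='a': π[24]=1 (border 'a')
j=25 s[j]='b': π[25]=2 (border 'ab')
j=26 s[j]='c': k: 2→0; π[26]=0 (border '')
j=27 s[j]='b': π[27]=0 (border '')
j=28 s[j]='b': π[28]=0 (border '')
j=29 s[j]='c': π[29]=0 (border '')
j=30 s[j]='a': π[30]=1 (border 'a')
j=31 s[j]='b': π[31]=2 (border 'ab')
j=32 s[j]='b': k: 2→0; π[32]=0 (border '')

[0, 0, 0, 1, 2, 0, 0, 1, 0, 0, 0, 1, 2, 1, 1, 2, 0, 1, 2, 0, 0, 0, 0, 0, 1, 2, 0, 0, 0, 0, 1, 2, 0]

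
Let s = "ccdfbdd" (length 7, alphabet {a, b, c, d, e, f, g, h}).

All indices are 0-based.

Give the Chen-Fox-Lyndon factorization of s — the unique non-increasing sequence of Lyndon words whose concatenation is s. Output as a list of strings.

["ccdf", "bdd"]

emit factor 1: 'ccdf' (i=0, period=4)
emit factor 2: 'bdd' (i=4, period=3)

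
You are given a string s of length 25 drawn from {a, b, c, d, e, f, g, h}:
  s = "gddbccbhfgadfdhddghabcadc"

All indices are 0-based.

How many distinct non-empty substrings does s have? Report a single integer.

304

rank | idx | suffix
   0 |  19 | abcadc
   1 |  22 | adc
   2 |  10 | adfdhddghabcadc
   3 |  20 | bcadc
   4 |   3 | bccbhfgadfdhddghabcadc
   5 |   6 | bhfgadfdhddghabcadc
   6 |  24 | c
   7 |  21 | cadc
   8 |   5 | cbhfgadfdhddghabcadc
   9 |   4 | ccbhfgadfdhddghabcadc
  10 |   2 | dbccbhfgadfdhddghabcadc
  11 |  23 | dc
  12 |   1 | ddbccbhfgadfdhddghabcadc
  13 |  15 | ddghabcadc
  14 |  11 | dfdhddghabcadc
  15 |  16 | dghabcadc
  16 |  13 | dhddghabcadc
  17 |  12 | fdhddghabcadc
  18 |   8 | fgadfdhddghabcadc
  19 |   9 | gadfdhddghabcadc
  20 |   0 | gddbccbhfgadfdhddghabcadc
  21 |  17 | ghabcadc
  22 |  18 | habcadc
  23 |  14 | hddghabcadc
  24 |   7 | hfgadfdhddghabcadc

SA = [19, 22, 10, 20, 3, 6, 24, 21, 5, 4, 2, 23, 1, 15, 11, 16, 13, 12, 8, 9, 0, 17, 18, 14, 7]
i: (SA[i-1],SA[i]) lcp shared
  1: (19,22) 1 'a'
  2: (22,10) 2 'ad'
  3: (10,20) 0 ''
  4: (20,3) 2 'bc'
  5: (3,6) 1 'b'
  6: (6,24) 0 ''
  7: (24,21) 1 'c'
  8: (21,5) 1 'c'
  9: (5,4) 1 'c'
  10: (4,2) 0 ''
  11: (2,23) 1 'd'
  12: (23,1) 1 'd'
  13: (1,15) 2 'dd'
  14: (15,11) 1 'd'
  15: (11,16) 1 'd'
  16: (16,13) 1 'd'
  17: (13,12) 0 ''
  18: (12,8) 1 'f'
  19: (8,9) 0 ''
  20: (9,0) 1 'g'
  21: (0,17) 1 'g'
  22: (17,18) 0 ''
  23: (18,14) 1 'h'
  24: (14,7) 1 'h'

n(n+1)/2 = 25·26/2 = 325
Σ LCP = 0 + 1 + 2 + 0 + 2 + 1 + 0 + 1 + 1 + 1 + 0 + 1 + 1 + 2 + 1 + 1 + 1 + 0 + 1 + 0 + 1 + 1 + 0 + 1 + 1 = 21
distinct = 325 − 21 = 304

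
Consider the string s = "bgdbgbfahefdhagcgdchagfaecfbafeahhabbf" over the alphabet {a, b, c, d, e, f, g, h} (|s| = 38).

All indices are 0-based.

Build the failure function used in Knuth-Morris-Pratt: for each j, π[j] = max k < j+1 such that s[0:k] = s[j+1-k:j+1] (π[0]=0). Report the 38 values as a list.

π[0] = 0
j=1 s[j]='g': π[1]=0 (border '')
j=2 s[j]='d': π[2]=0 (border '')
j=3 s[j]='b': π[3]=1 (border 'b')
j=4 s[j]='g': π[4]=2 (border 'bg')
j=5 s[j]='b': k: 2→0; π[5]=1 (border 'b')
j=6 s[j]='f': k: 1→0; π[6]=0 (border '')
j=7 s[j]='a': π[7]=0 (border '')
j=8 s[j]='h': π[8]=0 (border '')
j=9 s[j]='e': π[9]=0 (border '')
j=10 s[j]='f': π[10]=0 (border '')
j=11 s[j]='d': π[11]=0 (border '')
j=12 s[j]='h': π[12]=0 (border '')
j=13 s[j]='a': π[13]=0 (border '')
j=14 s[j]='g': π[14]=0 (border '')
j=15 s[j]='c': π[15]=0 (border '')
j=16 s[j]='g': π[16]=0 (border '')
j=17 s[j]='d': π[17]=0 (border '')
j=18 s[j]='c': π[18]=0 (border '')
j=19 s[j]='h': π[19]=0 (border '')
j=20 s[j]='a': π[20]=0 (border '')
j=21 s[j]='g': π[21]=0 (border '')
j=22 s[j]='f': π[22]=0 (border '')
j=23 s[j]='a': π[23]=0 (border '')
j=24 s[j]='e': π[24]=0 (border '')
j=25 s[j]='c': π[25]=0 (border '')
j=26 s[j]='f': π[26]=0 (border '')
j=27 s[j]='b': π[27]=1 (border 'b')
j=28 s[j]='a': k: 1→0; π[28]=0 (border '')
j=29 s[j]='f': π[29]=0 (border '')
j=30 s[j]='e': π[30]=0 (border '')
j=31 s[j]='a': π[31]=0 (border '')
j=32 s[j]='h': π[32]=0 (border '')
j=33 s[j]='h': π[33]=0 (border '')
j=34 s[j]='a': π[34]=0 (border '')
j=35 s[j]='b': π[35]=1 (border 'b')
j=36 s[j]='b': k: 1→0; π[36]=1 (border 'b')
j=37 s[j]='f': k: 1→0; π[37]=0 (border '')

[0, 0, 0, 1, 2, 1, 0, 0, 0, 0, 0, 0, 0, 0, 0, 0, 0, 0, 0, 0, 0, 0, 0, 0, 0, 0, 0, 1, 0, 0, 0, 0, 0, 0, 0, 1, 1, 0]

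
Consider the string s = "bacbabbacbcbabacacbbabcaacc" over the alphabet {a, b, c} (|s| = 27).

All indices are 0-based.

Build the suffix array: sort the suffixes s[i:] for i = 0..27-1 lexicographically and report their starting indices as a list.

[23, 12, 4, 20, 14, 1, 16, 7, 24, 11, 3, 19, 13, 0, 6, 18, 5, 21, 9, 26, 22, 15, 10, 2, 17, 8, 25]

sorted suffixes:
  #0 SA[0]=23  'aacc'
  #1 SA[1]=12  'abacacbbabcaacc'
  #2 SA[2]=4  'abbacbcbabacacbbabcaacc'
  #3 SA[3]=20  'abcaacc'
  #4 SA[4]=14  'acacbbabcaacc'
  #5 SA[5]=1  'acbabbacbcbabacacbbabcaacc'
  #6 SA[6]=16  'acbbabcaacc'
  #7 SA[7]=7  'acbcbabacacbbabcaacc'
  #8 SA[8]=24  'acc'
  #9 SA[9]=11  'babacacbbabcaacc'
  #10 SA[10]=3  'babbacbcbabacacbbabcaacc'
  #11 SA[11]=19  'babcaacc'
  #12 SA[12]=13  'bacacbbabcaacc'
  #13 SA[13]=0  'bacbabbacbcbabacacbbabcaacc'
  #14 SA[14]=6  'bacbcbabacacbbabcaacc'
  #15 SA[15]=18  'bbabcaacc'
  #16 SA[16]=5  'bbacbcbabacacbbabcaacc'
  #17 SA[17]=21  'bcaacc'
  #18 SA[18]=9  'bcbabacacbbabcaacc'
  #19 SA[19]=26  'c'
  #20 SA[20]=22  'caacc'
  #21 SA[21]=15  'cacbbabcaacc'
  #22 SA[22]=10  'cbabacacbbabcaacc'
  #23 SA[23]=2  'cbabbacbcbabacacbbabcaacc'
  #24 SA[24]=17  'cbbabcaacc'
  #25 SA[25]=8  'cbcbabacacbbabcaacc'
  #26 SA[26]=25  'cc'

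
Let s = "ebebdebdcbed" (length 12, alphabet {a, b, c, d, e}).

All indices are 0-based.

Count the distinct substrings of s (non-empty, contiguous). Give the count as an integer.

65

sorted suffixes:
  #0 SA[0]=6  'bdcbed'
  #1 SA[1]=3  'bdebdcbed'
  #2 SA[2]=1  'bebdebdcbed'
  #3 SA[3]=9  'bed'
  #4 SA[4]=8  'cbed'
  #5 SA[5]=11  'd'
  #6 SA[6]=7  'dcbed'
  #7 SA[7]=4  'debdcbed'
  #8 SA[8]=5  'ebdcbed'
  #9 SA[9]=2  'ebdebdcbed'
  #10 SA[10]=0  'ebebdebdcbed'
  #11 SA[11]=10  'ed'

SA = [6, 3, 1, 9, 8, 11, 7, 4, 5, 2, 0, 10]
[i] adj suffixes → lcp
  [1] 6/3 → 2 ('bd')
  [2] 3/1 → 1 ('b')
  [3] 1/9 → 2 ('be')
  [4] 9/8 → 0 ('')
  [5] 8/11 → 0 ('')
  [6] 11/7 → 1 ('d')
  [7] 7/4 → 1 ('d')
  [8] 4/5 → 0 ('')
  [9] 5/2 → 3 ('ebd')
  [10] 2/0 → 2 ('eb')
  [11] 0/10 → 1 ('e')

n(n+1)/2 = 12·13/2 = 78
Σ LCP = 0 + 2 + 1 + 2 + 0 + 0 + 1 + 1 + 0 + 3 + 2 + 1 = 13
distinct = 78 − 13 = 65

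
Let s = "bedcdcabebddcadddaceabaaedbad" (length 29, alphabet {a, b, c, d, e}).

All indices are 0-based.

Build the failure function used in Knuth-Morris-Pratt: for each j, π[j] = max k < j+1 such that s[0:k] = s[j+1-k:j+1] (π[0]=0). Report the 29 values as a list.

[0, 0, 0, 0, 0, 0, 0, 1, 2, 1, 0, 0, 0, 0, 0, 0, 0, 0, 0, 0, 0, 1, 0, 0, 0, 0, 1, 0, 0]

π[0] = 0
j=1 s[j]='e': π[1]=0 (border '')
j=2 s[j]='d': π[2]=0 (border '')
j=3 s[j]='c': π[3]=0 (border '')
j=4 s[j]='d': π[4]=0 (border '')
j=5 s[j]='c': π[5]=0 (border '')
j=6 s[j]='a': π[6]=0 (border '')
j=7 s[j]='b': π[7]=1 (border 'b')
j=8 s[j]='e': π[8]=2 (border 'be')
j=9 s[j]='b': k: 2→0; π[9]=1 (border 'b')
j=10 s[j]='d': k: 1→0; π[10]=0 (border '')
j=11 s[j]='d': π[11]=0 (border '')
j=12 s[j]='c': π[12]=0 (border '')
j=13 s[j]='a': π[13]=0 (border '')
j=14 s[j]='d': π[14]=0 (border '')
j=15 s[j]='d': π[15]=0 (border '')
j=16 s[j]='d': π[16]=0 (border '')
j=17 s[j]='a': π[17]=0 (border '')
j=18 s[j]='c': π[18]=0 (border '')
j=19 s[j]='e': π[19]=0 (border '')
j=20 s[j]='a': π[20]=0 (border '')
j=21 s[j]='b': π[21]=1 (border 'b')
j=22 s[j]='a': k: 1→0; π[22]=0 (border '')
j=23 s[j]='a': π[23]=0 (border '')
j=24 s[j]='e': π[24]=0 (border '')
j=25 s[j]='d': π[25]=0 (border '')
j=26 s[j]='b': π[26]=1 (border 'b')
j=27 s[j]='a': k: 1→0; π[27]=0 (border '')
j=28 s[j]='d': π[28]=0 (border '')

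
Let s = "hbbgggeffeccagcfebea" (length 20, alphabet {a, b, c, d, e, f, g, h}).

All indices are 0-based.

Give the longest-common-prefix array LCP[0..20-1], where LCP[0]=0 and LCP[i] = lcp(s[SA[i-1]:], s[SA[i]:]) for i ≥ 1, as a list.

rank | idx | suffix
   0 |  19 | a
   1 |  12 | agcfebea
   2 |   1 | bbgggeffeccagcfebea
   3 |  17 | bea
   4 |   2 | bgggeffeccagcfebea
   5 |  11 | cagcfebea
   6 |  10 | ccagcfebea
   7 |  14 | cfebea
   8 |  18 | ea
   9 |  16 | ebea
  10 |   9 | eccagcfebea
  11 |   6 | effeccagcfebea
  12 |  15 | febea
  13 |   8 | feccagcfebea
  14 |   7 | ffeccagcfebea
  15 |  13 | gcfebea
  16 |   5 | geffeccagcfebea
  17 |   4 | ggeffeccagcfebea
  18 |   3 | gggeffeccagcfebea
  19 |   0 | hbbgggeffeccagcfebea

SA = [19, 12, 1, 17, 2, 11, 10, 14, 18, 16, 9, 6, 15, 8, 7, 13, 5, 4, 3, 0]
rank  pair      lcp
   1  s[19:],s[12:]  1  'a'
   2  s[12:],s[1:]  0  ''
   3  s[1:],s[17:]  1  'b'
   4  s[17:],s[2:]  1  'b'
   5  s[2:],s[11:]  0  ''
   6  s[11:],s[10:]  1  'c'
   7  s[10:],s[14:]  1  'c'
   8  s[14:],s[18:]  0  ''
   9  s[18:],s[16:]  1  'e'
  10  s[16:],s[9:]  1  'e'
  11  s[9:],s[6:]  1  'e'
  12  s[6:],s[15:]  0  ''
  13  s[15:],s[8:]  2  'fe'
  14  s[8:],s[7:]  1  'f'
  15  s[7:],s[13:]  0  ''
  16  s[13:],s[5:]  1  'g'
  17  s[5:],s[4:]  1  'g'
  18  s[4:],s[3:]  2  'gg'
  19  s[3:],s[0:]  0  ''

[0, 1, 0, 1, 1, 0, 1, 1, 0, 1, 1, 1, 0, 2, 1, 0, 1, 1, 2, 0]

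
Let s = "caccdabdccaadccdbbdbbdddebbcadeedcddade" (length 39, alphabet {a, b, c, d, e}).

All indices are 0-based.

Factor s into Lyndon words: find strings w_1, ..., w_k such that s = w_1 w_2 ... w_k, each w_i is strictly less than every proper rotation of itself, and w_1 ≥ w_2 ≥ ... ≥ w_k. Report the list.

["c", "accd", "abdcc", "aadccdbbdbbdddebbcadeedcddade"]

emit factor 1: 'c' (i=0, period=1)
emit factor 2: 'accd' (i=1, period=4)
emit factor 3: 'abdcc' (i=5, period=5)
emit factor 4: 'aadccdbbdbbdddebbcadeedcddade' (i=10, period=29)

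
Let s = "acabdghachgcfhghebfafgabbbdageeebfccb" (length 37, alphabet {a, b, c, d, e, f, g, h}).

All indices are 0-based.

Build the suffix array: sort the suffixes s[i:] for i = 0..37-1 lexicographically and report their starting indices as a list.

rank→(start, suffix):
  0 → (22, 'abbbdageeebfccb')
  1 → (2, 'abdghachgcfhghebfafgabbbdageeebfccb')
  2 → (0, 'acabdghachgcfhghebfafgabbbdageeebfccb')
  3 → (7, 'achgcfhghebfafgabbbdageeebfccb')
  4 → (19, 'afgabbbdageeebfccb')
  5 → (27, 'ageeebfccb')
  6 → (36, 'b')
  7 → (23, 'bbbdageeebfccb')
  8 → (24, 'bbdageeebfccb')
  9 → (25, 'bdageeebfccb')
  10 → (3, 'bdghachgcfhghebfafgabbbdageeebfccb')
  11 → (17, 'bfafgabbbdageeebfccb')
  12 → (32, 'bfccb')
  13 → (1, 'cabdghachgcfhghebfafgabbbdageeebfccb')
  14 → (35, 'cb')
  15 → (34, 'ccb')
  16 → (11, 'cfhghebfafgabbbdageeebfccb')
  17 → (8, 'chgcfhghebfafgabbbdageeebfccb')
  18 → (26, 'dageeebfccb')
  19 → (4, 'dghachgcfhghebfafgabbbdageeebfccb')
  20 → (16, 'ebfafgabbbdageeebfccb')
  21 → (31, 'ebfccb')
  22 → (30, 'eebfccb')
  23 → (29, 'eeebfccb')
  24 → (18, 'fafgabbbdageeebfccb')
  25 → (33, 'fccb')
  26 → (20, 'fgabbbdageeebfccb')
  27 → (12, 'fhghebfafgabbbdageeebfccb')
  28 → (21, 'gabbbdageeebfccb')
  29 → (10, 'gcfhghebfafgabbbdageeebfccb')
  30 → (28, 'geeebfccb')
  31 → (5, 'ghachgcfhghebfafgabbbdageeebfccb')
  32 → (14, 'ghebfafgabbbdageeebfccb')
  33 → (6, 'hachgcfhghebfafgabbbdageeebfccb')
  34 → (15, 'hebfafgabbbdageeebfccb')
  35 → (9, 'hgcfhghebfafgabbbdageeebfccb')
  36 → (13, 'hghebfafgabbbdageeebfccb')

[22, 2, 0, 7, 19, 27, 36, 23, 24, 25, 3, 17, 32, 1, 35, 34, 11, 8, 26, 4, 16, 31, 30, 29, 18, 33, 20, 12, 21, 10, 28, 5, 14, 6, 15, 9, 13]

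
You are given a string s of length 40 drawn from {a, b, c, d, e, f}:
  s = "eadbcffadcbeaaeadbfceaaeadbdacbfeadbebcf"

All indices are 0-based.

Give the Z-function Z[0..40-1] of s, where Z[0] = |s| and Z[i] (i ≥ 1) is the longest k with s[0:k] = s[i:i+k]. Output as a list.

[40, 0, 0, 0, 0, 0, 0, 0, 0, 0, 0, 2, 0, 0, 4, 0, 0, 0, 0, 0, 2, 0, 0, 4, 0, 0, 0, 0, 0, 0, 0, 0, 4, 0, 0, 0, 1, 0, 0, 0]

Z[0]=40
i=1: outside box; Z[1]=0
i=2: outside box; Z[2]=0
i=3: outside box; Z[3]=0
i=4: outside box; Z[4]=0
i=5: outside box; Z[5]=0
i=6: outside box; Z[6]=0
i=7: outside box; Z[7]=0
i=8: outside box; Z[8]=0
i=9: outside box; Z[9]=0
i=10: outside box; Z[10]=0
i=11: outside box; Z[11]=2 grow→box=[11,13)
i=12: min(r-i=1, Z[1]=0)=0; Z[12]=0
i=13: outside box; Z[13]=0
i=14: outside box; Z[14]=4 grow→box=[14,18)
i=15: min(r-i=3, Z[1]=0)=0; Z[15]=0
i=16: min(r-i=2, Z[2]=0)=0; Z[16]=0
i=17: min(r-i=1, Z[3]=0)=0; Z[17]=0
i=18: outside box; Z[18]=0
i=19: outside box; Z[19]=0
i=20: outside box; Z[20]=2 grow→box=[20,22)
i=21: min(r-i=1, Z[1]=0)=0; Z[21]=0
i=22: outside box; Z[22]=0
i=23: outside box; Z[23]=4 grow→box=[23,27)
i=24: min(r-i=3, Z[1]=0)=0; Z[24]=0
i=25: min(r-i=2, Z[2]=0)=0; Z[25]=0
i=26: min(r-i=1, Z[3]=0)=0; Z[26]=0
i=27: outside box; Z[27]=0
i=28: outside box; Z[28]=0
i=29: outside box; Z[29]=0
i=30: outside box; Z[30]=0
i=31: outside box; Z[31]=0
i=32: outside box; Z[32]=4 grow→box=[32,36)
i=33: min(r-i=3, Z[1]=0)=0; Z[33]=0
i=34: min(r-i=2, Z[2]=0)=0; Z[34]=0
i=35: min(r-i=1, Z[3]=0)=0; Z[35]=0
i=36: outside box; Z[36]=1 grow→box=[36,37)
i=37: outside box; Z[37]=0
i=38: outside box; Z[38]=0
i=39: outside box; Z[39]=0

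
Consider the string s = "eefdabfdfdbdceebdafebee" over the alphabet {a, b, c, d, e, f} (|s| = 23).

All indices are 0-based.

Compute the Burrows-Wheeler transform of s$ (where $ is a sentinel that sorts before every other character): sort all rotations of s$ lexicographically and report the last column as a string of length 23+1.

rank  rotation                  last
    0  $eefdabfdfdbdceebdafebee  e
    1  abfdfdbdceebdafebee$eefd  d
    2  afebee$eefdabfdfdbdceebd  d
    3  bdafebee$eefdabfdfdbdcee  e
    4  bdceebdafebee$eefdabfdfd  d
    5  bee$eefdabfdfdbdceebdafe  e
    6  bfdfdbdceebdafebee$eefda  a
    7  ceebdafebee$eefdabfdfdbd  d
    8  dabfdfdbdceebdafebee$eef  f
    9  dafebee$eefdabfdfdbdceeb  b
   10  dbdceebdafebee$eefdabfdf  f
   11  dceebdafebee$eefdabfdfdb  b
   12  dfdbdceebdafebee$eefdabf  f
   13  e$eefdabfdfdbdceebdafebe  e
   14  ebdafebee$eefdabfdfdbdce  e
   15  ebee$eefdabfdfdbdceebdaf  f
   16  ee$eefdabfdfdbdceebdafeb  b
   17  eebdafebee$eefdabfdfdbdc  c
   18  eefdabfdfdbdceebdafebee$  $
   19  efdabfdfdbdceebdafebee$e  e
   20  fdabfdfdbdceebdafebee$ee  e
   21  fdbdceebdafebee$eefdabfd  d
   22  fdfdbdceebdafebee$eefdab  b
   23  febee$eefdabfdfdbdceebda  a

eddedeadfbfbfeefbc$eedba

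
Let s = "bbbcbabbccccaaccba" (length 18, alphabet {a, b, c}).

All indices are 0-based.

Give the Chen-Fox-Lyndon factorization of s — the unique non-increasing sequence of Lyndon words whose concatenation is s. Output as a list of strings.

["bbbc", "b", "abbcccc", "aaccb", "a"]

emit factor 1: 'bbbc' (i=0, period=4)
emit factor 2: 'b' (i=4, period=1)
emit factor 3: 'abbcccc' (i=5, period=7)
emit factor 4: 'aaccb' (i=12, period=5)
emit factor 5: 'a' (i=17, period=1)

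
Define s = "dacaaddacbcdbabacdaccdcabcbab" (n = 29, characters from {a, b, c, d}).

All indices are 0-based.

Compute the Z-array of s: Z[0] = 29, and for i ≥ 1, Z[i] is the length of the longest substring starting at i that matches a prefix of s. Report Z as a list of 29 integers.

Z[0]=29
i=1: fresh scan; Z[1]=0
i=2: fresh scan; Z[2]=0
i=3: fresh scan; Z[3]=0
i=4: fresh scan; Z[4]=0
i=5: fresh scan; Z[5]=1 grow→box=[5,6)
i=6: fresh scan; Z[6]=3 grow→box=[6,9)
i=7: min(r-i=2, Z[1]=0)=0; Z[7]=0
i=8: min(r-i=1, Z[2]=0)=0; Z[8]=0
i=9: fresh scan; Z[9]=0
i=10: fresh scan; Z[10]=0
i=11: fresh scan; Z[11]=1 grow→box=[11,12)
i=12: fresh scan; Z[12]=0
i=13: fresh scan; Z[13]=0
i=14: fresh scan; Z[14]=0
i=15: fresh scan; Z[15]=0
i=16: fresh scan; Z[16]=0
i=17: fresh scan; Z[17]=3 grow→box=[17,20)
i=18: min(r-i=2, Z[1]=0)=0; Z[18]=0
i=19: min(r-i=1, Z[2]=0)=0; Z[19]=0
i=20: fresh scan; Z[20]=0
i=21: fresh scan; Z[21]=1 grow→box=[21,22)
i=22: fresh scan; Z[22]=0
i=23: fresh scan; Z[23]=0
i=24: fresh scan; Z[24]=0
i=25: fresh scan; Z[25]=0
i=26: fresh scan; Z[26]=0
i=27: fresh scan; Z[27]=0
i=28: fresh scan; Z[28]=0

[29, 0, 0, 0, 0, 1, 3, 0, 0, 0, 0, 1, 0, 0, 0, 0, 0, 3, 0, 0, 0, 1, 0, 0, 0, 0, 0, 0, 0]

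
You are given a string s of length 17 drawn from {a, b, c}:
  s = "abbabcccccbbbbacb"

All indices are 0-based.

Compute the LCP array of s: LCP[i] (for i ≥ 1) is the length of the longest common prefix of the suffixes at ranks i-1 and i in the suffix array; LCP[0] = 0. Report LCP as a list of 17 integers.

[0, 2, 1, 0, 1, 2, 1, 3, 2, 3, 1, 0, 2, 1, 2, 3, 4]

sorted suffixes:
  #0 SA[0]=0  'abbabcccccbbbbacb'
  #1 SA[1]=3  'abcccccbbbbacb'
  #2 SA[2]=14  'acb'
  #3 SA[3]=16  'b'
  #4 SA[4]=2  'babcccccbbbbacb'
  #5 SA[5]=13  'bacb'
  #6 SA[6]=1  'bbabcccccbbbbacb'
  #7 SA[7]=12  'bbacb'
  #8 SA[8]=11  'bbbacb'
  #9 SA[9]=10  'bbbbacb'
  #10 SA[10]=4  'bcccccbbbbacb'
  #11 SA[11]=15  'cb'
  #12 SA[12]=9  'cbbbbacb'
  #13 SA[13]=8  'ccbbbbacb'
  #14 SA[14]=7  'cccbbbbacb'
  #15 SA[15]=6  'ccccbbbbacb'
  #16 SA[16]=5  'cccccbbbbacb'

SA = [0, 3, 14, 16, 2, 13, 1, 12, 11, 10, 4, 15, 9, 8, 7, 6, 5]
rank  pair      lcp
   1  s[0:],s[3:]  2  'ab'
   2  s[3:],s[14:]  1  'a'
   3  s[14:],s[16:]  0  ''
   4  s[16:],s[2:]  1  'b'
   5  s[2:],s[13:]  2  'ba'
   6  s[13:],s[1:]  1  'b'
   7  s[1:],s[12:]  3  'bba'
   8  s[12:],s[11:]  2  'bb'
   9  s[11:],s[10:]  3  'bbb'
  10  s[10:],s[4:]  1  'b'
  11  s[4:],s[15:]  0  ''
  12  s[15:],s[9:]  2  'cb'
  13  s[9:],s[8:]  1  'c'
  14  s[8:],s[7:]  2  'cc'
  15  s[7:],s[6:]  3  'ccc'
  16  s[6:],s[5:]  4  'cccc'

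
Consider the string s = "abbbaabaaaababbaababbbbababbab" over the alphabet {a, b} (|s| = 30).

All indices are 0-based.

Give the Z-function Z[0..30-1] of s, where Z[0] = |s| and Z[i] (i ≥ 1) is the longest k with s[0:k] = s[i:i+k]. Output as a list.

Z[0]=30
i=1: i≥r, start 0; Z[1]=0
i=2: i≥r, start 0; Z[2]=0
i=3: i≥r, start 0; Z[3]=0
i=4: i≥r, start 0; Z[4]=1 scan→box=[4,5)
i=5: i≥r, start 0; Z[5]=2 scan→box=[5,7)
i=6: min(r-i=1, Z[1]=0)=0; Z[6]=0
i=7: i≥r, start 0; Z[7]=1 scan→box=[7,8)
i=8: i≥r, start 0; Z[8]=1 scan→box=[8,9)
i=9: i≥r, start 0; Z[9]=1 scan→box=[9,10)
i=10: i≥r, start 0; Z[10]=2 scan→box=[10,12)
i=11: min(r-i=1, Z[1]=0)=0; Z[11]=0
i=12: i≥r, start 0; Z[12]=3 scan→box=[12,15)
i=13: min(r-i=2, Z[1]=0)=0; Z[13]=0
i=14: min(r-i=1, Z[2]=0)=0; Z[14]=0
i=15: i≥r, start 0; Z[15]=1 scan→box=[15,16)
i=16: i≥r, start 0; Z[16]=2 scan→box=[16,18)
i=17: min(r-i=1, Z[1]=0)=0; Z[17]=0
i=18: i≥r, start 0; Z[18]=4 scan→box=[18,22)
i=19: min(r-i=3, Z[1]=0)=0; Z[19]=0
i=20: min(r-i=2, Z[2]=0)=0; Z[20]=0
i=21: min(r-i=1, Z[3]=0)=0; Z[21]=0
i=22: i≥r, start 0; Z[22]=0
i=23: i≥r, start 0; Z[23]=2 scan→box=[23,25)
i=24: min(r-i=1, Z[1]=0)=0; Z[24]=0
i=25: i≥r, start 0; Z[25]=3 scan→box=[25,28)
i=26: min(r-i=2, Z[1]=0)=0; Z[26]=0
i=27: min(r-i=1, Z[2]=0)=0; Z[27]=0
i=28: i≥r, start 0; Z[28]=2 scan→box=[28,30)
i=29: min(r-i=1, Z[1]=0)=0; Z[29]=0

[30, 0, 0, 0, 1, 2, 0, 1, 1, 1, 2, 0, 3, 0, 0, 1, 2, 0, 4, 0, 0, 0, 0, 2, 0, 3, 0, 0, 2, 0]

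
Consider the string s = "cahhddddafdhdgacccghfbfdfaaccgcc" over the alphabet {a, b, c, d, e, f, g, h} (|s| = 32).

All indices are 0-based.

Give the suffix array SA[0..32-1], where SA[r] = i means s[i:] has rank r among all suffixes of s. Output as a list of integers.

rank→(start, suffix):
  0 → (25, 'aaccgcc')
  1 → (14, 'acccghfbfdfaaccgcc')
  2 → (26, 'accgcc')
  3 → (8, 'afdhdgacccghfbfdfaaccgcc')
  4 → (1, 'ahhddddafdhdgacccghfbfdfaaccgcc')
  5 → (21, 'bfdfaaccgcc')
  6 → (31, 'c')
  7 → (0, 'cahhddddafdhdgacccghfbfdfaaccgcc')
  8 → (30, 'cc')
  9 → (15, 'cccghfbfdfaaccgcc')
  10 → (27, 'ccgcc')
  11 → (16, 'ccghfbfdfaaccgcc')
  12 → (28, 'cgcc')
  13 → (17, 'cghfbfdfaaccgcc')
  14 → (7, 'dafdhdgacccghfbfdfaaccgcc')
  15 → (6, 'ddafdhdgacccghfbfdfaaccgcc')
  16 → (5, 'dddafdhdgacccghfbfdfaaccgcc')
  17 → (4, 'ddddafdhdgacccghfbfdfaaccgcc')
  18 → (23, 'dfaaccgcc')
  19 → (12, 'dgacccghfbfdfaaccgcc')
  20 → (10, 'dhdgacccghfbfdfaaccgcc')
  21 → (24, 'faaccgcc')
  22 → (20, 'fbfdfaaccgcc')
  23 → (22, 'fdfaaccgcc')
  24 → (9, 'fdhdgacccghfbfdfaaccgcc')
  25 → (13, 'gacccghfbfdfaaccgcc')
  26 → (29, 'gcc')
  27 → (18, 'ghfbfdfaaccgcc')
  28 → (3, 'hddddafdhdgacccghfbfdfaaccgcc')
  29 → (11, 'hdgacccghfbfdfaaccgcc')
  30 → (19, 'hfbfdfaaccgcc')
  31 → (2, 'hhddddafdhdgacccghfbfdfaaccgcc')

[25, 14, 26, 8, 1, 21, 31, 0, 30, 15, 27, 16, 28, 17, 7, 6, 5, 4, 23, 12, 10, 24, 20, 22, 9, 13, 29, 18, 3, 11, 19, 2]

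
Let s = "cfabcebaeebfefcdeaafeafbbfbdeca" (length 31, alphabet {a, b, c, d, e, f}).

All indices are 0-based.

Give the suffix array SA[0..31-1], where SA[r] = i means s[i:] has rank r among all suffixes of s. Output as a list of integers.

sorted suffixes:
  #0 SA[0]=30  'a'
  #1 SA[1]=17  'aafeafbbfbdeca'
  #2 SA[2]=2  'abcebaeebfefcdeaafeafbbfbdeca'
  #3 SA[3]=7  'aeebfefcdeaafeafbbfbdeca'
  #4 SA[4]=21  'afbbfbdeca'
  #5 SA[5]=18  'afeafbbfbdeca'
  #6 SA[6]=6  'baeebfefcdeaafeafbbfbdeca'
  #7 SA[7]=23  'bbfbdeca'
  #8 SA[8]=3  'bcebaeebfefcdeaafeafbbfbdeca'
  #9 SA[9]=26  'bdeca'
  #10 SA[10]=24  'bfbdeca'
  #11 SA[11]=10  'bfefcdeaafeafbbfbdeca'
  #12 SA[12]=29  'ca'
  #13 SA[13]=14  'cdeaafeafbbfbdeca'
  #14 SA[14]=4  'cebaeebfefcdeaafeafbbfbdeca'
  #15 SA[15]=0  'cfabcebaeebfefcdeaafeafbbfbdeca'
  #16 SA[16]=15  'deaafeafbbfbdeca'
  #17 SA[17]=27  'deca'
  #18 SA[18]=16  'eaafeafbbfbdeca'
  #19 SA[19]=20  'eafbbfbdeca'
  #20 SA[20]=5  'ebaeebfefcdeaafeafbbfbdeca'
  #21 SA[21]=9  'ebfefcdeaafeafbbfbdeca'
  #22 SA[22]=28  'eca'
  #23 SA[23]=8  'eebfefcdeaafeafbbfbdeca'
  #24 SA[24]=12  'efcdeaafeafbbfbdeca'
  #25 SA[25]=1  'fabcebaeebfefcdeaafeafbbfbdeca'
  #26 SA[26]=22  'fbbfbdeca'
  #27 SA[27]=25  'fbdeca'
  #28 SA[28]=13  'fcdeaafeafbbfbdeca'
  #29 SA[29]=19  'feafbbfbdeca'
  #30 SA[30]=11  'fefcdeaafeafbbfbdeca'

[30, 17, 2, 7, 21, 18, 6, 23, 3, 26, 24, 10, 29, 14, 4, 0, 15, 27, 16, 20, 5, 9, 28, 8, 12, 1, 22, 25, 13, 19, 11]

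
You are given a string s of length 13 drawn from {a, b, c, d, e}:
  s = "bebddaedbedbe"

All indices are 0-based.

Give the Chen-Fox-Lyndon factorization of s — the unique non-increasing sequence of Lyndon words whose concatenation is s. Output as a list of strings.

["be", "bdd", "aedbedbe"]

emit factor 1: 'be' (i=0, period=2)
emit factor 2: 'bdd' (i=2, period=3)
emit factor 3: 'aedbedbe' (i=5, period=8)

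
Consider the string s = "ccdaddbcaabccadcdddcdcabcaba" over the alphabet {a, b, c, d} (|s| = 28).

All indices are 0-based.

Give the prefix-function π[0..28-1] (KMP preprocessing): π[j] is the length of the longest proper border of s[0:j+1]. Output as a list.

π[0] = 0
j=1 s[j]='c': π[1]=1 (border 'c')
j=2 s[j]='d': k: 1→0; π[2]=0 (border '')
j=3 s[j]='a': π[3]=0 (border '')
j=4 s[j]='d': π[4]=0 (border '')
j=5 s[j]='d': π[5]=0 (border '')
j=6 s[j]='b': π[6]=0 (border '')
j=7 s[j]='c': π[7]=1 (border 'c')
j=8 s[j]='a': k: 1→0; π[8]=0 (border '')
j=9 s[j]='a': π[9]=0 (border '')
j=10 s[j]='b': π[10]=0 (border '')
j=11 s[j]='c': π[11]=1 (border 'c')
j=12 s[j]='c': π[12]=2 (border 'cc')
j=13 s[j]='a': k: 2→1→0; π[13]=0 (border '')
j=14 s[j]='d': π[14]=0 (border '')
j=15 s[j]='c': π[15]=1 (border 'c')
j=16 s[j]='d': k: 1→0; π[16]=0 (border '')
j=17 s[j]='d': π[17]=0 (border '')
j=18 s[j]='d': π[18]=0 (border '')
j=19 s[j]='c': π[19]=1 (border 'c')
j=20 s[j]='d': k: 1→0; π[20]=0 (border '')
j=21 s[j]='c': π[21]=1 (border 'c')
j=22 s[j]='a': k: 1→0; π[22]=0 (border '')
j=23 s[j]='b': π[23]=0 (border '')
j=24 s[j]='c': π[24]=1 (border 'c')
j=25 s[j]='a': k: 1→0; π[25]=0 (border '')
j=26 s[j]='b': π[26]=0 (border '')
j=27 s[j]='a': π[27]=0 (border '')

[0, 1, 0, 0, 0, 0, 0, 1, 0, 0, 0, 1, 2, 0, 0, 1, 0, 0, 0, 1, 0, 1, 0, 0, 1, 0, 0, 0]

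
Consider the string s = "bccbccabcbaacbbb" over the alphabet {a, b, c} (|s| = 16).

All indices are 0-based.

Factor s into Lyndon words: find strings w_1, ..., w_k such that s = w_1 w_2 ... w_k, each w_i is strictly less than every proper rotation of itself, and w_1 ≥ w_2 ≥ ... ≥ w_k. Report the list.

["bcc", "bcc", "abcb", "aacbbb"]

emit factor 1: 'bcc' (i=0, period=3)
emit factor 2: 'bcc' (i=3, period=3)
emit factor 3: 'abcb' (i=6, period=4)
emit factor 4: 'aacbbb' (i=10, period=6)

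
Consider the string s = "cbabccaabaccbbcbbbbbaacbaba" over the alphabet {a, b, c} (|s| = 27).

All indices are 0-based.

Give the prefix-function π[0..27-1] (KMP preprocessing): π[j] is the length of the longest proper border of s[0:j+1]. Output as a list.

[0, 0, 0, 0, 1, 1, 0, 0, 0, 0, 1, 1, 2, 0, 1, 2, 0, 0, 0, 0, 0, 0, 1, 2, 3, 4, 0]

π[0] = 0
j=1 s[j]='b': π[1]=0 (border '')
j=2 s[j]='a': π[2]=0 (border '')
j=3 s[j]='b': π[3]=0 (border '')
j=4 s[j]='c': π[4]=1 (border 'c')
j=5 s[j]='c': k: 1→0; π[5]=1 (border 'c')
j=6 s[j]='a': k: 1→0; π[6]=0 (border '')
j=7 s[j]='a': π[7]=0 (border '')
j=8 s[j]='b': π[8]=0 (border '')
j=9 s[j]='a': π[9]=0 (border '')
j=10 s[j]='c': π[10]=1 (border 'c')
j=11 s[j]='c': k: 1→0; π[11]=1 (border 'c')
j=12 s[j]='b': π[12]=2 (border 'cb')
j=13 s[j]='b': k: 2→0; π[13]=0 (border '')
j=14 s[j]='c': π[14]=1 (border 'c')
j=15 s[j]='b': π[15]=2 (border 'cb')
j=16 s[j]='b': k: 2→0; π[16]=0 (border '')
j=17 s[j]='b': π[17]=0 (border '')
j=18 s[j]='b': π[18]=0 (border '')
j=19 s[j]='b': π[19]=0 (border '')
j=20 s[j]='a': π[20]=0 (border '')
j=21 s[j]='a': π[21]=0 (border '')
j=22 s[j]='c': π[22]=1 (border 'c')
j=23 s[j]='b': π[23]=2 (border 'cb')
j=24 s[j]='a': π[24]=3 (border 'cba')
j=25 s[j]='b': π[25]=4 (border 'cbab')
j=26 s[j]='a': k: 4→0; π[26]=0 (border '')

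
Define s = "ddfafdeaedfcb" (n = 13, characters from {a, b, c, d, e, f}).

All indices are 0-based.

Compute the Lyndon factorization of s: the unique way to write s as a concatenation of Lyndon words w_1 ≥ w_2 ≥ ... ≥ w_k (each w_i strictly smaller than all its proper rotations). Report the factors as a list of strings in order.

["ddf", "afde", "aedfcb"]

emit factor 1: 'ddf' (i=0, period=3)
emit factor 2: 'afde' (i=3, period=4)
emit factor 3: 'aedfcb' (i=7, period=6)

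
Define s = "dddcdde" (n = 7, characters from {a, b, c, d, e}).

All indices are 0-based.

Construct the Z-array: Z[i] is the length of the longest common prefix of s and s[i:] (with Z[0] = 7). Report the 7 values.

[7, 2, 1, 0, 2, 1, 0]

Z[0]=7
i=1: fresh scan; Z[1]=2 extend→box=[1,3)
i=2: min(r-i=1, Z[1]=2)=1; Z[2]=1
i=3: fresh scan; Z[3]=0
i=4: fresh scan; Z[4]=2 extend→box=[4,6)
i=5: min(r-i=1, Z[1]=2)=1; Z[5]=1
i=6: fresh scan; Z[6]=0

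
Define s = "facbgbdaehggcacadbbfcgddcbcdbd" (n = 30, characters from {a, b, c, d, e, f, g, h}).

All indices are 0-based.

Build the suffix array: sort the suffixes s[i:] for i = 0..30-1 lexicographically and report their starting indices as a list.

[13, 1, 15, 7, 17, 25, 28, 5, 18, 3, 12, 14, 24, 2, 26, 20, 29, 6, 16, 27, 23, 22, 8, 0, 19, 4, 11, 21, 10, 9]

sorted suffixes:
  #0 SA[0]=13  'acadbbfcgddcbcdbd'
  #1 SA[1]=1  'acbgbdaehggcacadbbfcgddcbcdbd'
  #2 SA[2]=15  'adbbfcgddcbcdbd'
  #3 SA[3]=7  'aehggcacadbbfcgddcbcdbd'
  #4 SA[4]=17  'bbfcgddcbcdbd'
  #5 SA[5]=25  'bcdbd'
  #6 SA[6]=28  'bd'
  #7 SA[7]=5  'bdaehggcacadbbfcgddcbcdbd'
  #8 SA[8]=18  'bfcgddcbcdbd'
  #9 SA[9]=3  'bgbdaehggcacadbbfcgddcbcdbd'
  #10 SA[10]=12  'cacadbbfcgddcbcdbd'
  #11 SA[11]=14  'cadbbfcgddcbcdbd'
  #12 SA[12]=24  'cbcdbd'
  #13 SA[13]=2  'cbgbdaehggcacadbbfcgddcbcdbd'
  #14 SA[14]=26  'cdbd'
  #15 SA[15]=20  'cgddcbcdbd'
  #16 SA[16]=29  'd'
  #17 SA[17]=6  'daehggcacadbbfcgddcbcdbd'
  #18 SA[18]=16  'dbbfcgddcbcdbd'
  #19 SA[19]=27  'dbd'
  #20 SA[20]=23  'dcbcdbd'
  #21 SA[21]=22  'ddcbcdbd'
  #22 SA[22]=8  'ehggcacadbbfcgddcbcdbd'
  #23 SA[23]=0  'facbgbdaehggcacadbbfcgddcbcdbd'
  #24 SA[24]=19  'fcgddcbcdbd'
  #25 SA[25]=4  'gbdaehggcacadbbfcgddcbcdbd'
  #26 SA[26]=11  'gcacadbbfcgddcbcdbd'
  #27 SA[27]=21  'gddcbcdbd'
  #28 SA[28]=10  'ggcacadbbfcgddcbcdbd'
  #29 SA[29]=9  'hggcacadbbfcgddcbcdbd'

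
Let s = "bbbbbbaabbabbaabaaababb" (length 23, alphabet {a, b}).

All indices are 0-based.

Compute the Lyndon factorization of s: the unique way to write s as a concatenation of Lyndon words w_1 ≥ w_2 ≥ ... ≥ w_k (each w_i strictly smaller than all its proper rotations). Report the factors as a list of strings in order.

["b", "b", "b", "b", "b", "b", "aabbabb", "aab", "aaababb"]

emit factor 1: 'b' (i=0, period=1)
emit factor 2: 'b' (i=1, period=1)
emit factor 3: 'b' (i=2, period=1)
emit factor 4: 'b' (i=3, period=1)
emit factor 5: 'b' (i=4, period=1)
emit factor 6: 'b' (i=5, period=1)
emit factor 7: 'aabbabb' (i=6, period=7)
emit factor 8: 'aab' (i=13, period=3)
emit factor 9: 'aaababb' (i=16, period=7)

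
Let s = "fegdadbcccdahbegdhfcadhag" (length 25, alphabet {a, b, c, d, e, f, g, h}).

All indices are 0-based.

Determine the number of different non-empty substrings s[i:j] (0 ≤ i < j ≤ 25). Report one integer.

rank→(start, suffix):
  0 → (4, 'adbcccdahbegdhfcadhag')
  1 → (20, 'adhag')
  2 → (23, 'ag')
  3 → (11, 'ahbegdhfcadhag')
  4 → (6, 'bcccdahbegdhfcadhag')
  5 → (13, 'begdhfcadhag')
  6 → (19, 'cadhag')
  7 → (7, 'cccdahbegdhfcadhag')
  8 → (8, 'ccdahbegdhfcadhag')
  9 → (9, 'cdahbegdhfcadhag')
  10 → (3, 'dadbcccdahbegdhfcadhag')
  11 → (10, 'dahbegdhfcadhag')
  12 → (5, 'dbcccdahbegdhfcadhag')
  13 → (21, 'dhag')
  14 → (16, 'dhfcadhag')
  15 → (1, 'egdadbcccdahbegdhfcadhag')
  16 → (14, 'egdhfcadhag')
  17 → (18, 'fcadhag')
  18 → (0, 'fegdadbcccdahbegdhfcadhag')
  19 → (24, 'g')
  20 → (2, 'gdadbcccdahbegdhfcadhag')
  21 → (15, 'gdhfcadhag')
  22 → (22, 'hag')
  23 → (12, 'hbegdhfcadhag')
  24 → (17, 'hfcadhag')

SA = [4, 20, 23, 11, 6, 13, 19, 7, 8, 9, 3, 10, 5, 21, 16, 1, 14, 18, 0, 24, 2, 15, 22, 12, 17]
rank  pair      lcp
   1  s[4:],s[20:]  2  'ad'
   2  s[20:],s[23:]  1  'a'
   3  s[23:],s[11:]  1  'a'
   4  s[11:],s[6:]  0  ''
   5  s[6:],s[13:]  1  'b'
   6  s[13:],s[19:]  0  ''
   7  s[19:],s[7:]  1  'c'
   8  s[7:],s[8:]  2  'cc'
   9  s[8:],s[9:]  1  'c'
  10  s[9:],s[3:]  0  ''
  11  s[3:],s[10:]  2  'da'
  12  s[10:],s[5:]  1  'd'
  13  s[5:],s[21:]  1  'd'
  14  s[21:],s[16:]  2  'dh'
  15  s[16:],s[1:]  0  ''
  16  s[1:],s[14:]  3  'egd'
  17  s[14:],s[18:]  0  ''
  18  s[18:],s[0:]  1  'f'
  19  s[0:],s[24:]  0  ''
  20  s[24:],s[2:]  1  'g'
  21  s[2:],s[15:]  2  'gd'
  22  s[15:],s[22:]  0  ''
  23  s[22:],s[12:]  1  'h'
  24  s[12:],s[17:]  1  'h'

n(n+1)/2 = 25·26/2 = 325
Σ LCP = 0 + 2 + 1 + 1 + 0 + 1 + 0 + 1 + 2 + 1 + 0 + 2 + 1 + 1 + 2 + 0 + 3 + 0 + 1 + 0 + 1 + 2 + 0 + 1 + 1 = 24
distinct = 325 − 24 = 301

301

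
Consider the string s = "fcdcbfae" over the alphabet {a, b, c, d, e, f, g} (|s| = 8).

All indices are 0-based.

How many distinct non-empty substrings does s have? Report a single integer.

34

sorted suffixes:
  #0 SA[0]=6  'ae'
  #1 SA[1]=4  'bfae'
  #2 SA[2]=3  'cbfae'
  #3 SA[3]=1  'cdcbfae'
  #4 SA[4]=2  'dcbfae'
  #5 SA[5]=7  'e'
  #6 SA[6]=5  'fae'
  #7 SA[7]=0  'fcdcbfae'

SA = [6, 4, 3, 1, 2, 7, 5, 0]
rank  pair      lcp
   1  s[6:],s[4:]  0  ''
   2  s[4:],s[3:]  0  ''
   3  s[3:],s[1:]  1  'c'
   4  s[1:],s[2:]  0  ''
   5  s[2:],s[7:]  0  ''
   6  s[7:],s[5:]  0  ''
   7  s[5:],s[0:]  1  'f'

n(n+1)/2 = 8·9/2 = 36
Σ LCP = 0 + 0 + 0 + 1 + 0 + 0 + 0 + 1 = 2
distinct = 36 − 2 = 34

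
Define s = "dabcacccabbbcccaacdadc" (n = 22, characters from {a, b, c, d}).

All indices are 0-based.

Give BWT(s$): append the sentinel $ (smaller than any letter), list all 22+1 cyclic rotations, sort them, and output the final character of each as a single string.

rank  rotation                 last
    0  $dabcacccabbbcccaacdadc  c
    1  aacdadc$dabcacccabbbccc  c
    2  abbbcccaacdadc$dabcaccc  c
    3  abcacccabbbcccaacdadc$d  d
    4  acccabbbcccaacdadc$dabc  c
    5  acdadc$dabcacccabbbccca  a
    6  adc$dabcacccabbbcccaacd  d
    7  bbbcccaacdadc$dabcaccca  a
    8  bbcccaacdadc$dabcacccab  b
    9  bcacccabbbcccaacdadc$da  a
   10  bcccaacdadc$dabcacccabb  b
   11  c$dabcacccabbbcccaacdad  d
   12  caacdadc$dabcacccabbbcc  c
   13  cabbbcccaacdadc$dabcacc  c
   14  cacccabbbcccaacdadc$dab  b
   15  ccaacdadc$dabcacccabbbc  c
   16  ccabbbcccaacdadc$dabcac  c
   17  cccaacdadc$dabcacccabbb  b
   18  cccabbbcccaacdadc$dabca  a
   19  cdadc$dabcacccabbbcccaa  a
   20  dabcacccabbbcccaacdadc$  $
   21  dadc$dabcacccabbbcccaac  c
   22  dc$dabcacccabbbcccaacda  a

cccdcadababdccbccbaa$ca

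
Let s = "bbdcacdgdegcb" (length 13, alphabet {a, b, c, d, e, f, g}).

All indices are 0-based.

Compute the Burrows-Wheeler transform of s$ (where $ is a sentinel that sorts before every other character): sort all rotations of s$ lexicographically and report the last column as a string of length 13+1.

rank  rotation        last
    0  $bbdcacdgdegcb  b
    1  acdgdegcb$bbdc  c
    2  b$bbdcacdgdegc  c
    3  bbdcacdgdegcb$  $
    4  bdcacdgdegcb$b  b
    5  cacdgdegcb$bbd  d
    6  cb$bbdcacdgdeg  g
    7  cdgdegcb$bbdca  a
    8  dcacdgdegcb$bb  b
    9  degcb$bbdcacdg  g
   10  dgdegcb$bbdcac  c
   11  egcb$bbdcacdgd  d
   12  gcb$bbdcacdgde  e
   13  gdegcb$bbdcacd  d

bcc$bdgabgcded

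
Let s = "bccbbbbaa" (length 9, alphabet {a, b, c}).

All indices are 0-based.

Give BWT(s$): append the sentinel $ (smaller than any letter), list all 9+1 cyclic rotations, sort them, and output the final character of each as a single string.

aabbbbc$cb

rank  rotation    last
    0  $bccbbbbaa  a
    1  a$bccbbbba  a
    2  aa$bccbbbb  b
    3  baa$bccbbb  b
    4  bbaa$bccbb  b
    5  bbbaa$bccb  b
    6  bbbbaa$bcc  c
    7  bccbbbbaa$  $
    8  cbbbbaa$bc  c
    9  ccbbbbaa$b  b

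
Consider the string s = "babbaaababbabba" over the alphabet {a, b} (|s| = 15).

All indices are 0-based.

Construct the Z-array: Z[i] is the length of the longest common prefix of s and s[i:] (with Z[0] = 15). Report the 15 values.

Z[0]=15
i=1: outside box; Z[1]=0
i=2: outside box; Z[2]=1 scan→box=[2,3)
i=3: outside box; Z[3]=2 scan→box=[3,5)
i=4: min(r-i=1, Z[1]=0)=0; Z[4]=0
i=5: outside box; Z[5]=0
i=6: outside box; Z[6]=0
i=7: outside box; Z[7]=5 scan→box=[7,12)
i=8: min(r-i=4, Z[1]=0)=0; Z[8]=0
i=9: min(r-i=3, Z[2]=1)=1; Z[9]=1
i=10: min(r-i=2, Z[3]=2)=2; Z[10]=5 scan→box=[10,15)
i=11: min(r-i=4, Z[1]=0)=0; Z[11]=0
i=12: min(r-i=3, Z[2]=1)=1; Z[12]=1
i=13: min(r-i=2, Z[3]=2)=2; Z[13]=2
i=14: min(r-i=1, Z[4]=0)=0; Z[14]=0

[15, 0, 1, 2, 0, 0, 0, 5, 0, 1, 5, 0, 1, 2, 0]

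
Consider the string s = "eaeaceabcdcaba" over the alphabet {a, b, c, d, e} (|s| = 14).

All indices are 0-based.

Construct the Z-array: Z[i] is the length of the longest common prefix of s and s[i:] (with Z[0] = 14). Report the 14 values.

Z[0]=14
i=1: i≥r, start 0; Z[1]=0
i=2: i≥r, start 0; Z[2]=2 scan→box=[2,4)
i=3: min(r-i=1, Z[1]=0)=0; Z[3]=0
i=4: i≥r, start 0; Z[4]=0
i=5: i≥r, start 0; Z[5]=2 scan→box=[5,7)
i=6: min(r-i=1, Z[1]=0)=0; Z[6]=0
i=7: i≥r, start 0; Z[7]=0
i=8: i≥r, start 0; Z[8]=0
i=9: i≥r, start 0; Z[9]=0
i=10: i≥r, start 0; Z[10]=0
i=11: i≥r, start 0; Z[11]=0
i=12: i≥r, start 0; Z[12]=0
i=13: i≥r, start 0; Z[13]=0

[14, 0, 2, 0, 0, 2, 0, 0, 0, 0, 0, 0, 0, 0]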